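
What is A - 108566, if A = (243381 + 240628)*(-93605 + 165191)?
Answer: 34648159708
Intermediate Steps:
A = 34648268274 (A = 484009*71586 = 34648268274)
A - 108566 = 34648268274 - 108566 = 34648159708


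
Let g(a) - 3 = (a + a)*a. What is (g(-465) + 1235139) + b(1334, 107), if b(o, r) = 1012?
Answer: 1668604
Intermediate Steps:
g(a) = 3 + 2*a² (g(a) = 3 + (a + a)*a = 3 + (2*a)*a = 3 + 2*a²)
(g(-465) + 1235139) + b(1334, 107) = ((3 + 2*(-465)²) + 1235139) + 1012 = ((3 + 2*216225) + 1235139) + 1012 = ((3 + 432450) + 1235139) + 1012 = (432453 + 1235139) + 1012 = 1667592 + 1012 = 1668604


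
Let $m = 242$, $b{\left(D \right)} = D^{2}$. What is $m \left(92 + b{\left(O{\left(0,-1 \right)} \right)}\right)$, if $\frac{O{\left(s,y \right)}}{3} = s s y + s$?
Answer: $22264$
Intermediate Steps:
$O{\left(s,y \right)} = 3 s + 3 y s^{2}$ ($O{\left(s,y \right)} = 3 \left(s s y + s\right) = 3 \left(s^{2} y + s\right) = 3 \left(y s^{2} + s\right) = 3 \left(s + y s^{2}\right) = 3 s + 3 y s^{2}$)
$m \left(92 + b{\left(O{\left(0,-1 \right)} \right)}\right) = 242 \left(92 + \left(3 \cdot 0 \left(1 + 0 \left(-1\right)\right)\right)^{2}\right) = 242 \left(92 + \left(3 \cdot 0 \left(1 + 0\right)\right)^{2}\right) = 242 \left(92 + \left(3 \cdot 0 \cdot 1\right)^{2}\right) = 242 \left(92 + 0^{2}\right) = 242 \left(92 + 0\right) = 242 \cdot 92 = 22264$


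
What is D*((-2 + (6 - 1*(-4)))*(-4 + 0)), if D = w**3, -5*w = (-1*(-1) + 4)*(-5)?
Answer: -4000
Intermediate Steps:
w = 5 (w = -(-1*(-1) + 4)*(-5)/5 = -(1 + 4)*(-5)/5 = -(-5) = -1/5*(-25) = 5)
D = 125 (D = 5**3 = 125)
D*((-2 + (6 - 1*(-4)))*(-4 + 0)) = 125*((-2 + (6 - 1*(-4)))*(-4 + 0)) = 125*((-2 + (6 + 4))*(-4)) = 125*((-2 + 10)*(-4)) = 125*(8*(-4)) = 125*(-32) = -4000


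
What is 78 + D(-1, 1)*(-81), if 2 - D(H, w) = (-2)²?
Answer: 240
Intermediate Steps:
D(H, w) = -2 (D(H, w) = 2 - 1*(-2)² = 2 - 1*4 = 2 - 4 = -2)
78 + D(-1, 1)*(-81) = 78 - 2*(-81) = 78 + 162 = 240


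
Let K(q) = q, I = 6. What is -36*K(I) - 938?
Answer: -1154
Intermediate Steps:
-36*K(I) - 938 = -36*6 - 938 = -216 - 938 = -1154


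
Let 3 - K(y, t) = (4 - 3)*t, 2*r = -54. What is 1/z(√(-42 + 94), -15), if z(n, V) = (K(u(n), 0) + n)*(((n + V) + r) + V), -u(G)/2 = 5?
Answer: 119/137471 - 108*√13/137471 ≈ -0.0019670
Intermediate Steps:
r = -27 (r = (½)*(-54) = -27)
u(G) = -10 (u(G) = -2*5 = -10)
K(y, t) = 3 - t (K(y, t) = 3 - (4 - 3)*t = 3 - t)
z(n, V) = (3 + n)*(-27 + n + 2*V) (z(n, V) = ((3 - 1*0) + n)*(((n + V) - 27) + V) = ((3 + 0) + n)*(((V + n) - 27) + V) = (3 + n)*((-27 + V + n) + V) = (3 + n)*(-27 + n + 2*V))
1/z(√(-42 + 94), -15) = 1/(-81 + (√(-42 + 94))² - 24*√(-42 + 94) + 6*(-15) + 2*(-15)*√(-42 + 94)) = 1/(-81 + (√52)² - 48*√13 - 90 + 2*(-15)*√52) = 1/(-81 + (2*√13)² - 48*√13 - 90 + 2*(-15)*(2*√13)) = 1/(-81 + 52 - 48*√13 - 90 - 60*√13) = 1/(-119 - 108*√13)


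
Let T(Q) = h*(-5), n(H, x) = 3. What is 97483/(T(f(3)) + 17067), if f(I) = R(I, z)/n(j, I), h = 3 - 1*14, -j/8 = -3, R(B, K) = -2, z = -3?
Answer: 97483/17122 ≈ 5.6934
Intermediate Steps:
j = 24 (j = -8*(-3) = 24)
h = -11 (h = 3 - 14 = -11)
f(I) = -2/3
T(Q) = 55 (T(Q) = -11*(-5) = 55)
97483/(T(f(3)) + 17067) = 97483/(55 + 17067) = 97483/17122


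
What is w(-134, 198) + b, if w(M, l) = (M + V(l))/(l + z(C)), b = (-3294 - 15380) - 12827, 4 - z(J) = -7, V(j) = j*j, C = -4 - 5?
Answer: -6544639/209 ≈ -31314.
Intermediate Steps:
C = -9
V(j) = j²
z(J) = 11 (z(J) = 4 - 1*(-7) = 4 + 7 = 11)
b = -31501 (b = -18674 - 12827 = -31501)
w(M, l) = (M + l²)/(11 + l) (w(M, l) = (M + l²)/(l + 11) = (M + l²)/(11 + l))
w(-134, 198) + b = (-134 + 198²)/(11 + 198) - 31501 = (-134 + 39204)/209 - 31501 = (1/209)*39070 - 31501 = 39070/209 - 31501 = -6544639/209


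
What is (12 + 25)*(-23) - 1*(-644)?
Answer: -207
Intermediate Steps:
(12 + 25)*(-23) - 1*(-644) = 37*(-23) + 644 = -851 + 644 = -207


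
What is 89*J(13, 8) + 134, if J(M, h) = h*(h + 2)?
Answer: 7254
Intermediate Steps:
J(M, h) = h*(2 + h)
89*J(13, 8) + 134 = 89*(8*(2 + 8)) + 134 = 89*(8*10) + 134 = 89*80 + 134 = 7120 + 134 = 7254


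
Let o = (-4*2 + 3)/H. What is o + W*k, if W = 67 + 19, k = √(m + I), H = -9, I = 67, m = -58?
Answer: 2327/9 ≈ 258.56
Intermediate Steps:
k = 3 (k = √(-58 + 67) = √9 = 3)
o = 5/9 (o = (-4*2 + 3)/(-9) = (-8 + 3)*(-⅑) = -5*(-⅑) = 5/9 ≈ 0.55556)
W = 86
o + W*k = 5/9 + 86*3 = 5/9 + 258 = 2327/9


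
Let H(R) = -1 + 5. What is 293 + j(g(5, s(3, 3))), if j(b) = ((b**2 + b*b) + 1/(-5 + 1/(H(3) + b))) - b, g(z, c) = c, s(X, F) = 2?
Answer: 8665/29 ≈ 298.79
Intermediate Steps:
H(R) = 4
j(b) = 1/(-5 + 1/(4 + b)) - b + 2*b**2 (j(b) = ((b**2 + b*b) + 1/(-5 + 1/(4 + b))) - b = ((b**2 + b**2) + 1/(-5 + 1/(4 + b))) - b = (2*b**2 + 1/(-5 + 1/(4 + b))) - b = (1/(-5 + 1/(4 + b)) + 2*b**2) - b = 1/(-5 + 1/(4 + b)) - b + 2*b**2)
293 + j(g(5, s(3, 3))) = 293 + (-4 - 20*2 + 10*2**3 + 33*2**2)/(19 + 5*2) = 293 + (-4 - 40 + 10*8 + 33*4)/(19 + 10) = 293 + (-4 - 40 + 80 + 132)/29 = 293 + (1/29)*168 = 293 + 168/29 = 8665/29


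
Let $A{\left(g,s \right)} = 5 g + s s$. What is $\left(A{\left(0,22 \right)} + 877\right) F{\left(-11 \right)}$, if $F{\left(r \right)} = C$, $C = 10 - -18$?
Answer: $38108$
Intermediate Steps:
$C = 28$ ($C = 10 + 18 = 28$)
$F{\left(r \right)} = 28$
$A{\left(g,s \right)} = s^{2} + 5 g$ ($A{\left(g,s \right)} = 5 g + s^{2} = s^{2} + 5 g$)
$\left(A{\left(0,22 \right)} + 877\right) F{\left(-11 \right)} = \left(\left(22^{2} + 5 \cdot 0\right) + 877\right) 28 = \left(\left(484 + 0\right) + 877\right) 28 = \left(484 + 877\right) 28 = 1361 \cdot 28 = 38108$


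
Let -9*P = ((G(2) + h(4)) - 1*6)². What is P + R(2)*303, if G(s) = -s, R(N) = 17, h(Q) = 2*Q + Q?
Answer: 46343/9 ≈ 5149.2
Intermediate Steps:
h(Q) = 3*Q
P = -16/9 (P = -((-1*2 + 3*4) - 1*6)²/9 = -((-2 + 12) - 6)²/9 = -(10 - 6)²/9 = -⅑*4² = -⅑*16 = -16/9 ≈ -1.7778)
P + R(2)*303 = -16/9 + 17*303 = -16/9 + 5151 = 46343/9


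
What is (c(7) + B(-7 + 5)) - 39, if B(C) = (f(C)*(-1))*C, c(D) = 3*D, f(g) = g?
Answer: -22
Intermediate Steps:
B(C) = -C² (B(C) = (C*(-1))*C = (-C)*C = -C²)
(c(7) + B(-7 + 5)) - 39 = (3*7 - (-7 + 5)²) - 39 = (21 - 1*(-2)²) - 39 = (21 - 1*4) - 39 = (21 - 4) - 39 = 17 - 39 = -22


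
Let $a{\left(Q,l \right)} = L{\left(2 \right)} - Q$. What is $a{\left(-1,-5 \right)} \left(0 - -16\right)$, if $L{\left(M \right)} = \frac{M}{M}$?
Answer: $32$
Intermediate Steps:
$L{\left(M \right)} = 1$
$a{\left(Q,l \right)} = 1 - Q$
$a{\left(-1,-5 \right)} \left(0 - -16\right) = \left(1 - -1\right) \left(0 - -16\right) = \left(1 + 1\right) \left(0 + 16\right) = 2 \cdot 16 = 32$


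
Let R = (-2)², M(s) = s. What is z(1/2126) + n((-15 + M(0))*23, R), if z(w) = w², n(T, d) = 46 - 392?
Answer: -1563877095/4519876 ≈ -346.00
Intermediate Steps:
R = 4
n(T, d) = -346
z(1/2126) + n((-15 + M(0))*23, R) = (1/2126)² - 346 = 1/4519876 - 346 = -1563877095/4519876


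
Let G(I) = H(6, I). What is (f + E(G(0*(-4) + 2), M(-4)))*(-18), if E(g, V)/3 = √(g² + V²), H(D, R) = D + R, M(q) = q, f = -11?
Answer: 198 - 216*√5 ≈ -284.99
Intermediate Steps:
G(I) = 6 + I
E(g, V) = 3*√(V² + g²) (E(g, V) = 3*√(g² + V²) = 3*√(V² + g²))
(f + E(G(0*(-4) + 2), M(-4)))*(-18) = (-11 + 3*√((-4)² + (6 + (0*(-4) + 2))²))*(-18) = (-11 + 3*√(16 + (6 + (0 + 2))²))*(-18) = (-11 + 3*√(16 + (6 + 2)²))*(-18) = (-11 + 3*√(16 + 8²))*(-18) = (-11 + 3*√(16 + 64))*(-18) = (-11 + 3*√80)*(-18) = (-11 + 3*(4*√5))*(-18) = (-11 + 12*√5)*(-18) = 198 - 216*√5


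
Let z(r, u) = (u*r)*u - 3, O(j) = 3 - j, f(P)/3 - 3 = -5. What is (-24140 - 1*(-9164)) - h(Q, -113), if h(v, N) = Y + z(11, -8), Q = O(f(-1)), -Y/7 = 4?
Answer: -15649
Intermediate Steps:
f(P) = -6 (f(P) = 9 + 3*(-5) = 9 - 15 = -6)
Y = -28 (Y = -7*4 = -28)
Q = 9 (Q = 3 - 1*(-6) = 3 + 6 = 9)
z(r, u) = -3 + r*u² (z(r, u) = (r*u)*u - 3 = r*u² - 3 = -3 + r*u²)
h(v, N) = 673 (h(v, N) = -28 + (-3 + 11*(-8)²) = -28 + (-3 + 11*64) = -28 + (-3 + 704) = -28 + 701 = 673)
(-24140 - 1*(-9164)) - h(Q, -113) = (-24140 - 1*(-9164)) - 1*673 = (-24140 + 9164) - 673 = -14976 - 673 = -15649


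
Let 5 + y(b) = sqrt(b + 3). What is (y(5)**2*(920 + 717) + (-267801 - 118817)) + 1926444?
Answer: 1593847 - 32740*sqrt(2) ≈ 1.5475e+6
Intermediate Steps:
y(b) = -5 + sqrt(3 + b) (y(b) = -5 + sqrt(b + 3) = -5 + sqrt(3 + b))
(y(5)**2*(920 + 717) + (-267801 - 118817)) + 1926444 = ((-5 + sqrt(3 + 5))**2*(920 + 717) + (-267801 - 118817)) + 1926444 = ((-5 + sqrt(8))**2*1637 - 386618) + 1926444 = ((-5 + 2*sqrt(2))**2*1637 - 386618) + 1926444 = (1637*(-5 + 2*sqrt(2))**2 - 386618) + 1926444 = (-386618 + 1637*(-5 + 2*sqrt(2))**2) + 1926444 = 1539826 + 1637*(-5 + 2*sqrt(2))**2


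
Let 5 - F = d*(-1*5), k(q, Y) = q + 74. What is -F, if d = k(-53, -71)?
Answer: -110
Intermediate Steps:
k(q, Y) = 74 + q
d = 21 (d = 74 - 53 = 21)
F = 110 (F = 5 - 21*(-1*5) = 5 - 21*(-5) = 5 - 1*(-105) = 5 + 105 = 110)
-F = -1*110 = -110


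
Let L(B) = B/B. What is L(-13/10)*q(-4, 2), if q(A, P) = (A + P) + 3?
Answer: 1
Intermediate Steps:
L(B) = 1
q(A, P) = 3 + A + P
L(-13/10)*q(-4, 2) = 1*(3 - 4 + 2) = 1*1 = 1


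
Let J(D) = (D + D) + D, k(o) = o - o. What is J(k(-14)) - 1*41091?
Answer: -41091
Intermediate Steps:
k(o) = 0
J(D) = 3*D (J(D) = 2*D + D = 3*D)
J(k(-14)) - 1*41091 = 3*0 - 1*41091 = 0 - 41091 = -41091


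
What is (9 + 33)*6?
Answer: 252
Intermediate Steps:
(9 + 33)*6 = 42*6 = 252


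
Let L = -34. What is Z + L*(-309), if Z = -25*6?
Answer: 10356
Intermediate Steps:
Z = -150
Z + L*(-309) = -150 - 34*(-309) = -150 + 10506 = 10356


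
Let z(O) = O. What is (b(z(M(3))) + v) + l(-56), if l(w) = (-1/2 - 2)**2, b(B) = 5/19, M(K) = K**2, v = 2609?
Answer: 198779/76 ≈ 2615.5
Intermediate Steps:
b(B) = 5/19 (b(B) = 5*(1/19) = 5/19)
l(w) = 25/4 (l(w) = (-1*1/2 - 2)**2 = (-1/2 - 2)**2 = (-5/2)**2 = 25/4)
(b(z(M(3))) + v) + l(-56) = (5/19 + 2609) + 25/4 = 49576/19 + 25/4 = 198779/76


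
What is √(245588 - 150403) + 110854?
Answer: 110854 + √95185 ≈ 1.1116e+5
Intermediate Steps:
√(245588 - 150403) + 110854 = √95185 + 110854 = 110854 + √95185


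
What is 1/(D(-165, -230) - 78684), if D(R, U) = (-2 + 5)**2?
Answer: -1/78675 ≈ -1.2711e-5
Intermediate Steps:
D(R, U) = 9 (D(R, U) = 3**2 = 9)
1/(D(-165, -230) - 78684) = 1/(9 - 78684) = 1/(-78675) = -1/78675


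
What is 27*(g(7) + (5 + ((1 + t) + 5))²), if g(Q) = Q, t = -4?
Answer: 1512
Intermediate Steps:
27*(g(7) + (5 + ((1 + t) + 5))²) = 27*(7 + (5 + ((1 - 4) + 5))²) = 27*(7 + (5 + (-3 + 5))²) = 27*(7 + (5 + 2)²) = 27*(7 + 7²) = 27*(7 + 49) = 27*56 = 1512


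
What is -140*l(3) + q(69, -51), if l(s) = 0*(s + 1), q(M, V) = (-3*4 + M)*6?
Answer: 342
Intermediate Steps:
q(M, V) = -72 + 6*M (q(M, V) = (-12 + M)*6 = -72 + 6*M)
l(s) = 0 (l(s) = 0*(1 + s) = 0)
-140*l(3) + q(69, -51) = -140*0 + (-72 + 6*69) = 0 + (-72 + 414) = 0 + 342 = 342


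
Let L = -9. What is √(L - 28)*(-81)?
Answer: -81*I*√37 ≈ -492.7*I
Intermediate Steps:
√(L - 28)*(-81) = √(-9 - 28)*(-81) = √(-37)*(-81) = (I*√37)*(-81) = -81*I*√37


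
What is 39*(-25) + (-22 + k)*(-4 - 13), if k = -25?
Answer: -176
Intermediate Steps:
39*(-25) + (-22 + k)*(-4 - 13) = 39*(-25) + (-22 - 25)*(-4 - 13) = -975 - 47*(-17) = -975 + 799 = -176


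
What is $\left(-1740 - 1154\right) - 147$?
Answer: $-3041$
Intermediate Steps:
$\left(-1740 - 1154\right) - 147 = -2894 - 147 = -3041$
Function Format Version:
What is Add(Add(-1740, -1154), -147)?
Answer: -3041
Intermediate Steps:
Add(Add(-1740, -1154), -147) = Add(-2894, -147) = -3041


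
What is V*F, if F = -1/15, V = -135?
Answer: 9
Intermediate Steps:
F = -1/15 (F = -1*1/15 = -1/15 ≈ -0.066667)
V*F = -135*(-1/15) = 9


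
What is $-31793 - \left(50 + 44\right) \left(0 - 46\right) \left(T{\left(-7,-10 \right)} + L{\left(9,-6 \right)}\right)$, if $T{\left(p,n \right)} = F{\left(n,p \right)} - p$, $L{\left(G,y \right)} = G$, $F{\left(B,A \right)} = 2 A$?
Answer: $-23145$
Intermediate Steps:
$T{\left(p,n \right)} = p$ ($T{\left(p,n \right)} = 2 p - p = p$)
$-31793 - \left(50 + 44\right) \left(0 - 46\right) \left(T{\left(-7,-10 \right)} + L{\left(9,-6 \right)}\right) = -31793 - \left(50 + 44\right) \left(0 - 46\right) \left(-7 + 9\right) = -31793 - 94 \left(-46\right) 2 = -31793 - \left(-4324\right) 2 = -31793 - -8648 = -31793 + 8648 = -23145$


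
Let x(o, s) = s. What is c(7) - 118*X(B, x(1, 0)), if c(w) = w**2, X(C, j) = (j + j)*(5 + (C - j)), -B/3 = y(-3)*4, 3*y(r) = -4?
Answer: 49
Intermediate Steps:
y(r) = -4/3 (y(r) = (1/3)*(-4) = -4/3)
B = 16 (B = -(-4)*4 = -3*(-16/3) = 16)
X(C, j) = 2*j*(5 + C - j) (X(C, j) = (2*j)*(5 + C - j) = 2*j*(5 + C - j))
c(7) - 118*X(B, x(1, 0)) = 7**2 - 236*0*(5 + 16 - 1*0) = 49 - 236*0*(5 + 16 + 0) = 49 - 236*0*21 = 49 - 118*0 = 49 + 0 = 49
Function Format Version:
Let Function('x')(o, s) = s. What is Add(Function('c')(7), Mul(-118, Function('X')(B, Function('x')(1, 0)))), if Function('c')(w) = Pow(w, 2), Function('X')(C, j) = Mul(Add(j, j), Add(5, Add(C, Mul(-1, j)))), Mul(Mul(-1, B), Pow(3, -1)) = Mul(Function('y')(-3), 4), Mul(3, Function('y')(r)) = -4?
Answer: 49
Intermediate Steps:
Function('y')(r) = Rational(-4, 3) (Function('y')(r) = Mul(Rational(1, 3), -4) = Rational(-4, 3))
B = 16 (B = Mul(-3, Mul(Rational(-4, 3), 4)) = Mul(-3, Rational(-16, 3)) = 16)
Function('X')(C, j) = Mul(2, j, Add(5, C, Mul(-1, j))) (Function('X')(C, j) = Mul(Mul(2, j), Add(5, C, Mul(-1, j))) = Mul(2, j, Add(5, C, Mul(-1, j))))
Add(Function('c')(7), Mul(-118, Function('X')(B, Function('x')(1, 0)))) = Add(Pow(7, 2), Mul(-118, Mul(2, 0, Add(5, 16, Mul(-1, 0))))) = Add(49, Mul(-118, Mul(2, 0, Add(5, 16, 0)))) = Add(49, Mul(-118, Mul(2, 0, 21))) = Add(49, Mul(-118, 0)) = Add(49, 0) = 49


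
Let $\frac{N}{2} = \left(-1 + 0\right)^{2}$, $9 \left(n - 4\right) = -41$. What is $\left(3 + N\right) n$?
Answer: $- \frac{25}{9} \approx -2.7778$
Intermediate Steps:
$n = - \frac{5}{9}$ ($n = 4 + \frac{1}{9} \left(-41\right) = 4 - \frac{41}{9} = - \frac{5}{9} \approx -0.55556$)
$N = 2$ ($N = 2 \left(-1 + 0\right)^{2} = 2 \left(-1\right)^{2} = 2 \cdot 1 = 2$)
$\left(3 + N\right) n = \left(3 + 2\right) \left(- \frac{5}{9}\right) = 5 \left(- \frac{5}{9}\right) = - \frac{25}{9}$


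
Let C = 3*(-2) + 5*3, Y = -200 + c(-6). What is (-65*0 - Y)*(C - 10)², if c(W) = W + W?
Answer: 212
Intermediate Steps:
c(W) = 2*W
Y = -212 (Y = -200 + 2*(-6) = -200 - 12 = -212)
C = 9 (C = -6 + 15 = 9)
(-65*0 - Y)*(C - 10)² = (-65*0 - 1*(-212))*(9 - 10)² = (0 + 212)*(-1)² = 212*1 = 212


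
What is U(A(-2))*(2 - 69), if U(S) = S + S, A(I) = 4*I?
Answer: 1072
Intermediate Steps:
U(S) = 2*S
U(A(-2))*(2 - 69) = (2*(4*(-2)))*(2 - 69) = (2*(-8))*(-67) = -16*(-67) = 1072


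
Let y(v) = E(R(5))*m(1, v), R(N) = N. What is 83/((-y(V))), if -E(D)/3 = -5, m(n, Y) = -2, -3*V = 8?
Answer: 83/30 ≈ 2.7667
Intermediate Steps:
V = -8/3 (V = -⅓*8 = -8/3 ≈ -2.6667)
E(D) = 15 (E(D) = -3*(-5) = 15)
y(v) = -30 (y(v) = 15*(-2) = -30)
83/((-y(V))) = 83/((-1*(-30))) = 83/30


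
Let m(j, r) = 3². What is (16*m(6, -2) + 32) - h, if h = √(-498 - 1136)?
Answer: 176 - I*√1634 ≈ 176.0 - 40.423*I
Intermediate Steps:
m(j, r) = 9
h = I*√1634 (h = √(-1634) = I*√1634 ≈ 40.423*I)
(16*m(6, -2) + 32) - h = (16*9 + 32) - I*√1634 = (144 + 32) - I*√1634 = 176 - I*√1634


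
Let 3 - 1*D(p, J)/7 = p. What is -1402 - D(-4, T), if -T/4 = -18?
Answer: -1451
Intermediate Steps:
T = 72 (T = -4*(-18) = 72)
D(p, J) = 21 - 7*p
-1402 - D(-4, T) = -1402 - (21 - 7*(-4)) = -1402 - (21 + 28) = -1402 - 1*49 = -1402 - 49 = -1451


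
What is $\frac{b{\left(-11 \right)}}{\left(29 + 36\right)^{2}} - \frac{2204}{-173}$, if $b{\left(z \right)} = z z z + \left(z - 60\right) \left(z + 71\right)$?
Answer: $\frac{8344657}{730925} \approx 11.417$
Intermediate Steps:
$b{\left(z \right)} = z^{3} + \left(-60 + z\right) \left(71 + z\right)$ ($b{\left(z \right)} = z^{2} z + \left(-60 + z\right) \left(71 + z\right) = z^{3} + \left(-60 + z\right) \left(71 + z\right)$)
$\frac{b{\left(-11 \right)}}{\left(29 + 36\right)^{2}} - \frac{2204}{-173} = \frac{-4260 + \left(-11\right)^{2} + \left(-11\right)^{3} + 11 \left(-11\right)}{\left(29 + 36\right)^{2}} - \frac{2204}{-173} = \frac{-4260 + 121 - 1331 - 121}{65^{2}} - - \frac{2204}{173} = - \frac{5591}{4225} + \frac{2204}{173} = \frac{8344657}{730925}$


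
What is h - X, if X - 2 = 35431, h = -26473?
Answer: -61906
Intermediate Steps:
X = 35433 (X = 2 + 35431 = 35433)
h - X = -26473 - 1*35433 = -26473 - 35433 = -61906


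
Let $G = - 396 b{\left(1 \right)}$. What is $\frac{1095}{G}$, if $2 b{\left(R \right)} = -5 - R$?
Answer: $\frac{365}{396} \approx 0.92172$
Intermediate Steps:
$b{\left(R \right)} = - \frac{5}{2} - \frac{R}{2}$ ($b{\left(R \right)} = \frac{-5 - R}{2} = - \frac{5}{2} - \frac{R}{2}$)
$G = 1188$ ($G = - 396 \left(- \frac{5}{2} - \frac{1}{2}\right) = \left(-396\right) \left(-3\right) = 1188$)
$\frac{1095}{G} = \frac{1095}{1188} = 1095 \cdot \frac{1}{1188} = \frac{365}{396}$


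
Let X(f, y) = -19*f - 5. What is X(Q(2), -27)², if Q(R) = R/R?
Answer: 576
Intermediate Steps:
Q(R) = 1
X(f, y) = -5 - 19*f
X(Q(2), -27)² = (-5 - 19*1)² = (-5 - 19)² = (-24)² = 576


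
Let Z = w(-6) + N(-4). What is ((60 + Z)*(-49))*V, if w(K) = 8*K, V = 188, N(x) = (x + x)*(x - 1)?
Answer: -479024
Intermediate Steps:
N(x) = 2*x*(-1 + x) (N(x) = (2*x)*(-1 + x) = 2*x*(-1 + x))
Z = -8 (Z = 8*(-6) + 2*(-4)*(-1 - 4) = -48 + 2*(-4)*(-5) = -48 + 40 = -8)
((60 + Z)*(-49))*V = ((60 - 8)*(-49))*188 = (52*(-49))*188 = -2548*188 = -479024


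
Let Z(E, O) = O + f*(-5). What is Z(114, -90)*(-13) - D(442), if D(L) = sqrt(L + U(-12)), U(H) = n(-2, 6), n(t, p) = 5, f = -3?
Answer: 975 - sqrt(447) ≈ 953.86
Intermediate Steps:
U(H) = 5
Z(E, O) = 15 + O (Z(E, O) = O - 3*(-5) = O + 15 = 15 + O)
D(L) = sqrt(5 + L) (D(L) = sqrt(L + 5) = sqrt(5 + L))
Z(114, -90)*(-13) - D(442) = (15 - 90)*(-13) - sqrt(5 + 442) = -75*(-13) - sqrt(447) = 975 - sqrt(447)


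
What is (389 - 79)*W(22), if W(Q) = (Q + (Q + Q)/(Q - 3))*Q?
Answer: 3150840/19 ≈ 1.6583e+5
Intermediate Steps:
W(Q) = Q*(Q + 2*Q/(-3 + Q)) (W(Q) = (Q + (2*Q)/(-3 + Q))*Q = (Q + 2*Q/(-3 + Q))*Q = Q*(Q + 2*Q/(-3 + Q)))
(389 - 79)*W(22) = (389 - 79)*(22²*(-1 + 22)/(-3 + 22)) = 310*(484*21/19) = 310*(484*(1/19)*21) = 310*(10164/19) = 3150840/19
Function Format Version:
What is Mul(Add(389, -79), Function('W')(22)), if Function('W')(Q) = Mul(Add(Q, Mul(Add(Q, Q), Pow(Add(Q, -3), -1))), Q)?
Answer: Rational(3150840, 19) ≈ 1.6583e+5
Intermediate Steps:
Function('W')(Q) = Mul(Q, Add(Q, Mul(2, Q, Pow(Add(-3, Q), -1)))) (Function('W')(Q) = Mul(Add(Q, Mul(Mul(2, Q), Pow(Add(-3, Q), -1))), Q) = Mul(Add(Q, Mul(2, Q, Pow(Add(-3, Q), -1))), Q) = Mul(Q, Add(Q, Mul(2, Q, Pow(Add(-3, Q), -1)))))
Mul(Add(389, -79), Function('W')(22)) = Mul(Add(389, -79), Mul(Pow(22, 2), Pow(Add(-3, 22), -1), Add(-1, 22))) = Mul(310, Mul(484, Pow(19, -1), 21)) = Mul(310, Mul(484, Rational(1, 19), 21)) = Mul(310, Rational(10164, 19)) = Rational(3150840, 19)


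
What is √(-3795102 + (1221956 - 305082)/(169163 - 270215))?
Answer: I*√21969275605054/2406 ≈ 1948.1*I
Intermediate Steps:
√(-3795102 + (1221956 - 305082)/(169163 - 270215)) = √(-3795102 + 916874/(-101052)) = √(-3795102 + 916874*(-1/101052)) = √(-3795102 - 65491/7218) = √(-27393111727/7218) = I*√21969275605054/2406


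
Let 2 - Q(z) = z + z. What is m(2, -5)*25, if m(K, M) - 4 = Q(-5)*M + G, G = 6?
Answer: -1250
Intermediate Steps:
Q(z) = 2 - 2*z (Q(z) = 2 - (z + z) = 2 - 2*z)
m(K, M) = 10 + 12*M (m(K, M) = 4 + ((2 - 2*(-5))*M + 6) = 4 + ((2 + 10)*M + 6) = 4 + (12*M + 6) = 4 + (6 + 12*M) = 10 + 12*M)
m(2, -5)*25 = (10 + 12*(-5))*25 = (10 - 60)*25 = -50*25 = -1250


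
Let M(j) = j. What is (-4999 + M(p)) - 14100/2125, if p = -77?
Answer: -432024/85 ≈ -5082.6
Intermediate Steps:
(-4999 + M(p)) - 14100/2125 = (-4999 - 77) - 14100/2125 = -5076 - 14100*1/2125 = -5076 - 564/85 = -432024/85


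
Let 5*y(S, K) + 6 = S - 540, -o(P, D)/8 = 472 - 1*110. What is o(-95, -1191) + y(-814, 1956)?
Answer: -3168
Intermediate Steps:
o(P, D) = -2896 (o(P, D) = -8*(472 - 1*110) = -8*(472 - 110) = -8*362 = -2896)
y(S, K) = -546/5 + S/5 (y(S, K) = -6/5 + (S - 540)/5 = -6/5 + (-540 + S)/5 = -6/5 + (-108 + S/5) = -546/5 + S/5)
o(-95, -1191) + y(-814, 1956) = -2896 + (-546/5 + (⅕)*(-814)) = -2896 + (-546/5 - 814/5) = -2896 - 272 = -3168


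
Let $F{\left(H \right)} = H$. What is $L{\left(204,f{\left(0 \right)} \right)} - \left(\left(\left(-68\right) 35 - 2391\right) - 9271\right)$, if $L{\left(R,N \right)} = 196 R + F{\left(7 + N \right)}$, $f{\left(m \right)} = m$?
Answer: $54033$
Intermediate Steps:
$L{\left(R,N \right)} = 7 + N + 196 R$ ($L{\left(R,N \right)} = 196 R + \left(7 + N\right) = 7 + N + 196 R$)
$L{\left(204,f{\left(0 \right)} \right)} - \left(\left(\left(-68\right) 35 - 2391\right) - 9271\right) = \left(7 + 0 + 196 \cdot 204\right) - \left(\left(\left(-68\right) 35 - 2391\right) - 9271\right) = \left(7 + 0 + 39984\right) - \left(\left(-2380 - 2391\right) - 9271\right) = 39991 - \left(-4771 - 9271\right) = 39991 - -14042 = 39991 + 14042 = 54033$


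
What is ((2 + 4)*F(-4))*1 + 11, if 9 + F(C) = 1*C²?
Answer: 53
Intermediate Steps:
F(C) = -9 + C² (F(C) = -9 + 1*C² = -9 + C²)
((2 + 4)*F(-4))*1 + 11 = ((2 + 4)*(-9 + (-4)²))*1 + 11 = (6*(-9 + 16))*1 + 11 = (6*7)*1 + 11 = 42*1 + 11 = 42 + 11 = 53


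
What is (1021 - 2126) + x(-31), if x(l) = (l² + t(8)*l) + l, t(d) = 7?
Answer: -392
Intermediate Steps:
x(l) = l² + 8*l (x(l) = (l² + 7*l) + l = l² + 8*l)
(1021 - 2126) + x(-31) = (1021 - 2126) - 31*(8 - 31) = -1105 - 31*(-23) = -1105 + 713 = -392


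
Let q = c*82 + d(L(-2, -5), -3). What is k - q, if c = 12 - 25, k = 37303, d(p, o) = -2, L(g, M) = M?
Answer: 38371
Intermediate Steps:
c = -13
q = -1068 (q = -13*82 - 2 = -1066 - 2 = -1068)
k - q = 37303 - 1*(-1068) = 37303 + 1068 = 38371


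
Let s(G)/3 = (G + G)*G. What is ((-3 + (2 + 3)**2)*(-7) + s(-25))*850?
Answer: 3056600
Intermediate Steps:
s(G) = 6*G**2 (s(G) = 3*((G + G)*G) = 3*((2*G)*G) = 3*(2*G**2) = 6*G**2)
((-3 + (2 + 3)**2)*(-7) + s(-25))*850 = ((-3 + (2 + 3)**2)*(-7) + 6*(-25)**2)*850 = ((-3 + 5**2)*(-7) + 6*625)*850 = ((-3 + 25)*(-7) + 3750)*850 = (22*(-7) + 3750)*850 = (-154 + 3750)*850 = 3596*850 = 3056600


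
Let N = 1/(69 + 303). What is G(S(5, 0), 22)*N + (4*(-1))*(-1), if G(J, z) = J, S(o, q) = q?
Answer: 4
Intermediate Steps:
N = 1/372 ≈ 0.0026882
G(S(5, 0), 22)*N + (4*(-1))*(-1) = 0*(1/372) + (4*(-1))*(-1) = 0 - 4*(-1) = 0 + 4 = 4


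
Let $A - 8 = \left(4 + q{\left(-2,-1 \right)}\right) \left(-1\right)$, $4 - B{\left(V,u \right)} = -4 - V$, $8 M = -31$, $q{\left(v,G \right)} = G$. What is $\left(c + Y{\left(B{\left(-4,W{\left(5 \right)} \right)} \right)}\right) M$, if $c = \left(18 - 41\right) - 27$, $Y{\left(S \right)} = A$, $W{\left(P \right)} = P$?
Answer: $\frac{1395}{8} \approx 174.38$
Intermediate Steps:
$M = - \frac{31}{8}$ ($M = \frac{1}{8} \left(-31\right) = - \frac{31}{8} \approx -3.875$)
$B{\left(V,u \right)} = 8 + V$ ($B{\left(V,u \right)} = 4 - \left(-4 - V\right) = 4 + \left(4 + V\right) = 8 + V$)
$A = 5$ ($A = 8 + \left(4 - 1\right) \left(-1\right) = 8 + 3 \left(-1\right) = 8 - 3 = 5$)
$Y{\left(S \right)} = 5$
$c = -50$ ($c = -23 - 27 = -50$)
$\left(c + Y{\left(B{\left(-4,W{\left(5 \right)} \right)} \right)}\right) M = \left(-50 + 5\right) \left(- \frac{31}{8}\right) = \left(-45\right) \left(- \frac{31}{8}\right) = \frac{1395}{8}$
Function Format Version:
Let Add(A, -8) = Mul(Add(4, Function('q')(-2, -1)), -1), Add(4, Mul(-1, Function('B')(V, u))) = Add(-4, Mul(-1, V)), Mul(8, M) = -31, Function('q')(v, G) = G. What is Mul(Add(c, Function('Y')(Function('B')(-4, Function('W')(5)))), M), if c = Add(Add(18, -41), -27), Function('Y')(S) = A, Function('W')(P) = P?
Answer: Rational(1395, 8) ≈ 174.38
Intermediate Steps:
M = Rational(-31, 8) (M = Mul(Rational(1, 8), -31) = Rational(-31, 8) ≈ -3.8750)
Function('B')(V, u) = Add(8, V) (Function('B')(V, u) = Add(4, Mul(-1, Add(-4, Mul(-1, V)))) = Add(4, Add(4, V)) = Add(8, V))
A = 5 (A = Add(8, Mul(Add(4, -1), -1)) = Add(8, Mul(3, -1)) = Add(8, -3) = 5)
Function('Y')(S) = 5
c = -50 (c = Add(-23, -27) = -50)
Mul(Add(c, Function('Y')(Function('B')(-4, Function('W')(5)))), M) = Mul(Add(-50, 5), Rational(-31, 8)) = Mul(-45, Rational(-31, 8)) = Rational(1395, 8)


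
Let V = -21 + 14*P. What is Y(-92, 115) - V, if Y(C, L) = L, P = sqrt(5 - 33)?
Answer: 136 - 28*I*sqrt(7) ≈ 136.0 - 74.081*I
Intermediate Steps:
P = 2*I*sqrt(7) (P = sqrt(-28) = 2*I*sqrt(7) ≈ 5.2915*I)
V = -21 + 28*I*sqrt(7) (V = -21 + 14*(2*I*sqrt(7)) = -21 + 28*I*sqrt(7) ≈ -21.0 + 74.081*I)
Y(-92, 115) - V = 115 - (-21 + 28*I*sqrt(7)) = 115 + (21 - 28*I*sqrt(7)) = 136 - 28*I*sqrt(7)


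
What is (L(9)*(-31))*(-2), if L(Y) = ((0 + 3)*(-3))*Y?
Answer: -5022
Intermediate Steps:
L(Y) = -9*Y (L(Y) = (3*(-3))*Y = -9*Y)
(L(9)*(-31))*(-2) = (-9*9*(-31))*(-2) = -81*(-31)*(-2) = 2511*(-2) = -5022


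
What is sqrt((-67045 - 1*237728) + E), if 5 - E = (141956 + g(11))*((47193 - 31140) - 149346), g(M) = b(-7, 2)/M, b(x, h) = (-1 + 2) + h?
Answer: sqrt(2289498195809)/11 ≈ 1.3756e+5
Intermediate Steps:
b(x, h) = 1 + h
g(M) = 3/M (g(M) = (1 + 2)/M = 3/M)
E = 208139552122/11 (E = 5 - (141956 + 3/11)*((47193 - 31140) - 149346) = 5 - (141956 + 3*(1/11))*(16053 - 149346) = 5 - (141956 + 3/11)*(-133293) = 5 - 1561519*(-133293)/11 = 5 - 1*(-208139552067/11) = 5 + 208139552067/11 = 208139552122/11 ≈ 1.8922e+10)
sqrt((-67045 - 1*237728) + E) = sqrt((-67045 - 1*237728) + 208139552122/11) = sqrt((-67045 - 237728) + 208139552122/11) = sqrt(-304773 + 208139552122/11) = sqrt(208136199619/11) = sqrt(2289498195809)/11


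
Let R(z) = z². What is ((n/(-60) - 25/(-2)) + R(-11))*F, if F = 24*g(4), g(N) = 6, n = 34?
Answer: 95712/5 ≈ 19142.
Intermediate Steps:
F = 144 (F = 24*6 = 144)
((n/(-60) - 25/(-2)) + R(-11))*F = ((34/(-60) - 25/(-2)) + (-11)²)*144 = ((34*(-1/60) - 25*(-½)) + 121)*144 = ((-17/30 + 25/2) + 121)*144 = (179/15 + 121)*144 = (1994/15)*144 = 95712/5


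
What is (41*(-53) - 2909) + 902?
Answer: -4180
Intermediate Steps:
(41*(-53) - 2909) + 902 = (-2173 - 2909) + 902 = -5082 + 902 = -4180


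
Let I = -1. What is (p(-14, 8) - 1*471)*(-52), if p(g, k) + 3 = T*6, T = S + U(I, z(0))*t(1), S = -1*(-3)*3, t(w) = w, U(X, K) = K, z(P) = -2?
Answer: 22464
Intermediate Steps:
S = 9 (S = 3*3 = 9)
T = 7 (T = 9 - 2*1 = 9 - 2 = 7)
p(g, k) = 39 (p(g, k) = -3 + 7*6 = -3 + 42 = 39)
(p(-14, 8) - 1*471)*(-52) = (39 - 1*471)*(-52) = (39 - 471)*(-52) = -432*(-52) = 22464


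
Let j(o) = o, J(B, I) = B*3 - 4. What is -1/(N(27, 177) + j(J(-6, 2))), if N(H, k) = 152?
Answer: -1/130 ≈ -0.0076923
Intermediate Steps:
J(B, I) = -4 + 3*B (J(B, I) = 3*B - 4 = -4 + 3*B)
-1/(N(27, 177) + j(J(-6, 2))) = -1/(152 + (-4 + 3*(-6))) = -1/(152 + (-4 - 18)) = -1/(152 - 22) = -1/130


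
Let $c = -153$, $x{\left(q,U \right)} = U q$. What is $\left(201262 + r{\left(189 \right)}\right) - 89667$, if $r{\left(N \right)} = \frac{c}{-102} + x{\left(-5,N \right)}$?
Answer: $\frac{221303}{2} \approx 1.1065 \cdot 10^{5}$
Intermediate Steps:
$r{\left(N \right)} = \frac{3}{2} - 5 N$ ($r{\left(N \right)} = - \frac{153}{-102} + N \left(-5\right) = \left(-153\right) \left(- \frac{1}{102}\right) - 5 N = \frac{3}{2} - 5 N$)
$\left(201262 + r{\left(189 \right)}\right) - 89667 = \left(201262 + \left(\frac{3}{2} - 945\right)\right) - 89667 = \left(201262 - \frac{1887}{2}\right) - 89667 = \frac{400637}{2} - 89667 = \frac{221303}{2}$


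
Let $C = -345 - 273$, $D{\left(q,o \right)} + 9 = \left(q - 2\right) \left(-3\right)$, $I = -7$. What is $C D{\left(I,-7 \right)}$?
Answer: $-11124$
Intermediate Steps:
$D{\left(q,o \right)} = -3 - 3 q$ ($D{\left(q,o \right)} = -9 + \left(q - 2\right) \left(-3\right) = -9 + \left(-2 + q\right) \left(-3\right) = -9 - \left(-6 + 3 q\right) = -3 - 3 q$)
$C = -618$
$C D{\left(I,-7 \right)} = - 618 \left(-3 - -21\right) = - 618 \left(-3 + 21\right) = \left(-618\right) 18 = -11124$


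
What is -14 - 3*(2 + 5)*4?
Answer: -98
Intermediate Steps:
-14 - 3*(2 + 5)*4 = -14 - 21*4 = -14 - 3*28 = -14 - 84 = -98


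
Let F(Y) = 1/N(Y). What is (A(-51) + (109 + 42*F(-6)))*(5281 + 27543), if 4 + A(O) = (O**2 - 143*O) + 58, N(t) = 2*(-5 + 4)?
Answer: 329421664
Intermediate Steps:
N(t) = -2 (N(t) = 2*(-1) = -2)
F(Y) = -1/2 (F(Y) = 1/(-2) = -1/2)
A(O) = 54 + O**2 - 143*O (A(O) = -4 + ((O**2 - 143*O) + 58) = -4 + (58 + O**2 - 143*O) = 54 + O**2 - 143*O)
(A(-51) + (109 + 42*F(-6)))*(5281 + 27543) = ((54 + (-51)**2 - 143*(-51)) + (109 + 42*(-1/2)))*(5281 + 27543) = ((54 + 2601 + 7293) + (109 - 21))*32824 = (9948 + 88)*32824 = 10036*32824 = 329421664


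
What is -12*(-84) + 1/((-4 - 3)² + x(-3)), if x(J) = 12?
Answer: 61489/61 ≈ 1008.0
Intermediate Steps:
-12*(-84) + 1/((-4 - 3)² + x(-3)) = -12*(-84) + 1/((-4 - 3)² + 12) = 1008 + 1/((-7)² + 12) = 1008 + 1/(49 + 12) = 1008 + 1/61 = 61489/61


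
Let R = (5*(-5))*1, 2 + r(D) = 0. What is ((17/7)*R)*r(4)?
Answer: 850/7 ≈ 121.43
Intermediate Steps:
r(D) = -2 (r(D) = -2 + 0 = -2)
R = -25 (R = -25*1 = -25)
((17/7)*R)*r(4) = ((17/7)*(-25))*(-2) = -425/7*(-2) = 850/7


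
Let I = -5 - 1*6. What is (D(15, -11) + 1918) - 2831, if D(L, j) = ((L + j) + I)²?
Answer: -864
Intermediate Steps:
I = -11 (I = -5 - 6 = -11)
D(L, j) = (-11 + L + j)² (D(L, j) = ((L + j) - 11)² = (-11 + L + j)²)
(D(15, -11) + 1918) - 2831 = ((-11 + 15 - 11)² + 1918) - 2831 = ((-7)² + 1918) - 2831 = (49 + 1918) - 2831 = 1967 - 2831 = -864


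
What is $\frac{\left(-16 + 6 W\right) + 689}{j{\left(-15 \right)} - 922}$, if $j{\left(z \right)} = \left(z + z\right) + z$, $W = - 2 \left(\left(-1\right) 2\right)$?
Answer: $- \frac{697}{967} \approx -0.72079$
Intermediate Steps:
$W = 4$ ($W = \left(-2\right) \left(-2\right) = 4$)
$j{\left(z \right)} = 3 z$ ($j{\left(z \right)} = 2 z + z = 3 z$)
$\frac{\left(-16 + 6 W\right) + 689}{j{\left(-15 \right)} - 922} = \frac{\left(-16 + 6 \cdot 4\right) + 689}{3 \left(-15\right) - 922} = \frac{\left(-16 + 24\right) + 689}{-45 - 922} = \frac{8 + 689}{-967} = 697 \left(- \frac{1}{967}\right) = - \frac{697}{967}$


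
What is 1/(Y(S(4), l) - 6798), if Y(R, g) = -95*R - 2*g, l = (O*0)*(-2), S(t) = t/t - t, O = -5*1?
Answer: -1/6513 ≈ -0.00015354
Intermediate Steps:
O = -5
S(t) = 1 - t
l = 0 (l = -5*0*(-2) = 0*(-2) = 0)
1/(Y(S(4), l) - 6798) = 1/((-95*(1 - 1*4) - 2*0) - 6798) = 1/((-95*(1 - 4) + 0) - 6798) = 1/((-95*(-3) + 0) - 6798) = 1/((285 + 0) - 6798) = 1/(285 - 6798) = 1/(-6513) = -1/6513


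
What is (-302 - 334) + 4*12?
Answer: -588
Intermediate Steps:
(-302 - 334) + 4*12 = -636 + 48 = -588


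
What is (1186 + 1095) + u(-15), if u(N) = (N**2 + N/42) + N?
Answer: 34869/14 ≈ 2490.6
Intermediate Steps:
u(N) = N**2 + 43*N/42 (u(N) = (N**2 + N/42) + N = N**2 + 43*N/42)
(1186 + 1095) + u(-15) = (1186 + 1095) + (1/42)*(-15)*(43 + 42*(-15)) = 2281 + (1/42)*(-15)*(43 - 630) = 2281 + (1/42)*(-15)*(-587) = 2281 + 2935/14 = 34869/14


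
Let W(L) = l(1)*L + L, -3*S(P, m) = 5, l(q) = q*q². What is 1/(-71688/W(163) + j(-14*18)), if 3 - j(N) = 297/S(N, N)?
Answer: -815/31542 ≈ -0.025839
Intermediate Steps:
l(q) = q³
S(P, m) = -5/3 (S(P, m) = -⅓*5 = -5/3)
W(L) = 2*L (W(L) = 1³*L + L = 1*L + L = L + L = 2*L)
j(N) = 906/5 (j(N) = 3 - 297/(-5/3) = 3 - 297*(-3)/5 = 3 - 1*(-891/5) = 3 + 891/5 = 906/5)
1/(-71688/W(163) + j(-14*18)) = 1/(-71688/(2*163) + 906/5) = 1/(-71688/326 + 906/5) = 1/(-71688*1/326 + 906/5) = 1/(-35844/163 + 906/5) = 1/(-31542/815) = -815/31542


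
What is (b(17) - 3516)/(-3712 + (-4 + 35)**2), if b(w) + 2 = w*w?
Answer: 3229/2751 ≈ 1.1738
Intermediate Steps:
b(w) = -2 + w**2 (b(w) = -2 + w*w = -2 + w**2)
(b(17) - 3516)/(-3712 + (-4 + 35)**2) = ((-2 + 17**2) - 3516)/(-3712 + (-4 + 35)**2) = ((-2 + 289) - 3516)/(-3712 + 31**2) = (287 - 3516)/(-3712 + 961) = -3229/(-2751) = -3229*(-1/2751) = 3229/2751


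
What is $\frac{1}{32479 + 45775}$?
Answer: $\frac{1}{78254} \approx 1.2779 \cdot 10^{-5}$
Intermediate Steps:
$\frac{1}{32479 + 45775} = \frac{1}{78254}$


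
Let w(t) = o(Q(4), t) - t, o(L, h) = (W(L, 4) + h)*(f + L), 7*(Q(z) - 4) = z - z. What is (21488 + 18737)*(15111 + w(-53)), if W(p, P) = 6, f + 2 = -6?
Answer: 617534200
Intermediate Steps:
Q(z) = 4 (Q(z) = 4 + (z - z)/7 = 4 + (1/7)*0 = 4 + 0 = 4)
f = -8 (f = -2 - 6 = -8)
o(L, h) = (-8 + L)*(6 + h) (o(L, h) = (6 + h)*(-8 + L) = (-8 + L)*(6 + h))
w(t) = -24 - 5*t (w(t) = (-48 - 8*t + 6*4 + 4*t) - t = (-48 - 8*t + 24 + 4*t) - t = (-24 - 4*t) - t = -24 - 5*t)
(21488 + 18737)*(15111 + w(-53)) = (21488 + 18737)*(15111 + (-24 - 5*(-53))) = 40225*(15111 + (-24 + 265)) = 40225*(15111 + 241) = 40225*15352 = 617534200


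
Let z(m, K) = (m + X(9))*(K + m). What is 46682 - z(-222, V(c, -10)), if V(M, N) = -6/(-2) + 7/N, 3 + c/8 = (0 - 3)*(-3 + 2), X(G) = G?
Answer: -1141/10 ≈ -114.10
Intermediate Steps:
c = 0 (c = -24 + 8*((0 - 3)*(-3 + 2)) = -24 + 8*(-3*(-1)) = -24 + 8*3 = -24 + 24 = 0)
V(M, N) = 3 + 7/N (V(M, N) = -6*(-½) + 7/N = 3 + 7/N)
z(m, K) = (9 + m)*(K + m) (z(m, K) = (m + 9)*(K + m) = (9 + m)*(K + m))
46682 - z(-222, V(c, -10)) = 46682 - ((-222)² + 9*(3 + 7/(-10)) + 9*(-222) + (3 + 7/(-10))*(-222)) = 46682 - (49284 + 9*(3 + 7*(-⅒)) - 1998 + (3 + 7*(-⅒))*(-222)) = 46682 - (49284 + 9*(3 - 7/10) - 1998 + (3 - 7/10)*(-222)) = 46682 - (49284 + 9*(23/10) - 1998 + (23/10)*(-222)) = 46682 - (49284 + 207/10 - 1998 - 2553/5) = 46682 - 1*467961/10 = 46682 - 467961/10 = -1141/10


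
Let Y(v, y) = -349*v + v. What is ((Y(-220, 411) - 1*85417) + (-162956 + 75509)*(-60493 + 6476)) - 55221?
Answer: 4723560521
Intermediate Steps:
Y(v, y) = -348*v
((Y(-220, 411) - 1*85417) + (-162956 + 75509)*(-60493 + 6476)) - 55221 = ((-348*(-220) - 1*85417) + (-162956 + 75509)*(-60493 + 6476)) - 55221 = ((76560 - 85417) - 87447*(-54017)) - 55221 = (-8857 + 4723624599) - 55221 = 4723615742 - 55221 = 4723560521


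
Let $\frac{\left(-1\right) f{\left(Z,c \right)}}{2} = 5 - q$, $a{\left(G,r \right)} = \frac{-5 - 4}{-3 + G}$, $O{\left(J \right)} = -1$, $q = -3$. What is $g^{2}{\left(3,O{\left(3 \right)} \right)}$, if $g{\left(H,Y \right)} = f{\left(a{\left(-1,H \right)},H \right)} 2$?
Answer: $1024$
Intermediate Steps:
$a{\left(G,r \right)} = - \frac{9}{-3 + G}$
$f{\left(Z,c \right)} = -16$ ($f{\left(Z,c \right)} = - 2 \left(5 - -3\right) = - 2 \left(5 + 3\right) = \left(-2\right) 8 = -16$)
$g{\left(H,Y \right)} = -32$ ($g{\left(H,Y \right)} = \left(-16\right) 2 = -32$)
$g^{2}{\left(3,O{\left(3 \right)} \right)} = \left(-32\right)^{2} = 1024$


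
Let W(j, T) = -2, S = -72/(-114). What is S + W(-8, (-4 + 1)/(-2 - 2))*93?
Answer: -3522/19 ≈ -185.37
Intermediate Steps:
S = 12/19 (S = -72*(-1/114) = 12/19 ≈ 0.63158)
S + W(-8, (-4 + 1)/(-2 - 2))*93 = 12/19 - 2*93 = 12/19 - 186 = -3522/19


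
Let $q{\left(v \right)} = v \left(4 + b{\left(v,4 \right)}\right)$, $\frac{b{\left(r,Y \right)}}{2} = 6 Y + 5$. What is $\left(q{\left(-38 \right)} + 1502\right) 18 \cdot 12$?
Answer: $-184464$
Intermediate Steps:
$b{\left(r,Y \right)} = 10 + 12 Y$ ($b{\left(r,Y \right)} = 2 \left(6 Y + 5\right) = 2 \left(5 + 6 Y\right) = 10 + 12 Y$)
$q{\left(v \right)} = 62 v$ ($q{\left(v \right)} = v \left(4 + \left(10 + 12 \cdot 4\right)\right) = v \left(4 + \left(10 + 48\right)\right) = v \left(4 + 58\right) = v 62 = 62 v$)
$\left(q{\left(-38 \right)} + 1502\right) 18 \cdot 12 = \left(62 \left(-38\right) + 1502\right) 18 \cdot 12 = \left(-2356 + 1502\right) 216 = \left(-854\right) 216 = -184464$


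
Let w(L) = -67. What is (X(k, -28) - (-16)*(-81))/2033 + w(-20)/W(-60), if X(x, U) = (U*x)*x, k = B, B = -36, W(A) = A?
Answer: -2118829/121980 ≈ -17.370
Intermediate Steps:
k = -36
X(x, U) = U*x**2
(X(k, -28) - (-16)*(-81))/2033 + w(-20)/W(-60) = (-28*(-36)**2 - (-16)*(-81))/2033 - 67/(-60) = (-28*1296 - 1*1296)*(1/2033) - 67*(-1/60) = (-36288 - 1296)*(1/2033) + 67/60 = -37584*1/2033 + 67/60 = -37584/2033 + 67/60 = -2118829/121980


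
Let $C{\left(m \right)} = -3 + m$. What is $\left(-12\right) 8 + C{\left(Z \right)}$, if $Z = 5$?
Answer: $-94$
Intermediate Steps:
$\left(-12\right) 8 + C{\left(Z \right)} = \left(-12\right) 8 + \left(-3 + 5\right) = -96 + 2 = -94$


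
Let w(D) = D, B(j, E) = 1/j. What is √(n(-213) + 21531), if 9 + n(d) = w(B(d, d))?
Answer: √976431405/213 ≈ 146.70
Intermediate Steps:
n(d) = -9 + 1/d
√(n(-213) + 21531) = √((-9 + 1/(-213)) + 21531) = √((-9 - 1/213) + 21531) = √(-1918/213 + 21531) = √(4584185/213) = √976431405/213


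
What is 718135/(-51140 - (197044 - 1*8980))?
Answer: -718135/239204 ≈ -3.0022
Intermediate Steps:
718135/(-51140 - (197044 - 1*8980)) = 718135/(-51140 - (197044 - 8980)) = 718135/(-51140 - 1*188064) = 718135/(-51140 - 188064) = 718135/(-239204) = 718135*(-1/239204) = -718135/239204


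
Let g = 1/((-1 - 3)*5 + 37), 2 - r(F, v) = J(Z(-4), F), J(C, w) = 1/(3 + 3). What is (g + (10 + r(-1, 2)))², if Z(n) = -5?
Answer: 1471369/10404 ≈ 141.42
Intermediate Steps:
J(C, w) = ⅙ (J(C, w) = 1/6 = ⅙)
r(F, v) = 11/6 (r(F, v) = 2 - 1*⅙ = 2 - ⅙ = 11/6)
g = 1/17 (g = 1/(-4*5 + 37) = 1/(-20 + 37) = 1/17 ≈ 0.058824)
(g + (10 + r(-1, 2)))² = (1/17 + (10 + 11/6))² = (1/17 + 71/6)² = (1213/102)² = 1471369/10404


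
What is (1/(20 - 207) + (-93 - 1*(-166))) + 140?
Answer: 39830/187 ≈ 212.99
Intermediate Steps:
(1/(20 - 207) + (-93 - 1*(-166))) + 140 = (1/(-187) + (-93 + 166)) + 140 = (-1/187 + 73) + 140 = 13650/187 + 140 = 39830/187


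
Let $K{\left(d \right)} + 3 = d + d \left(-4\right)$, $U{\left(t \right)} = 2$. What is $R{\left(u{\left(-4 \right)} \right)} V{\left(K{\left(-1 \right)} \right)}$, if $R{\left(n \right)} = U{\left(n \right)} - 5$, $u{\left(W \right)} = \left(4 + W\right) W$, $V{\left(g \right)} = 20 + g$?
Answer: $-60$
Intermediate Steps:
$K{\left(d \right)} = -3 - 3 d$ ($K{\left(d \right)} = -3 + \left(d + d \left(-4\right)\right) = -3 + \left(d - 4 d\right) = -3 - 3 d$)
$u{\left(W \right)} = W \left(4 + W\right)$
$R{\left(n \right)} = -3$ ($R{\left(n \right)} = 2 - 5 = -3$)
$R{\left(u{\left(-4 \right)} \right)} V{\left(K{\left(-1 \right)} \right)} = - 3 \left(20 - 0\right) = - 3 \left(20 + \left(-3 + 3\right)\right) = - 3 \left(20 + 0\right) = \left(-3\right) 20 = -60$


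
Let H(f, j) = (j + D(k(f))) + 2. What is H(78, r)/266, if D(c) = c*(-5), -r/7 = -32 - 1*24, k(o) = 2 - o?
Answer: 387/133 ≈ 2.9098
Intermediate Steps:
r = 392 (r = -7*(-32 - 1*24) = -7*(-32 - 24) = -7*(-56) = 392)
D(c) = -5*c
H(f, j) = -8 + j + 5*f (H(f, j) = (j - 5*(2 - f)) + 2 = (j + (-10 + 5*f)) + 2 = (-10 + j + 5*f) + 2 = -8 + j + 5*f)
H(78, r)/266 = (-8 + 392 + 5*78)/266 = (-8 + 392 + 390)*(1/266) = 774*(1/266) = 387/133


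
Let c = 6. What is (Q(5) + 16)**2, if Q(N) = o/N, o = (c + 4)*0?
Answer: 256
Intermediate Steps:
o = 0 (o = (6 + 4)*0 = 10*0 = 0)
Q(N) = 0 (Q(N) = 0/N = 0)
(Q(5) + 16)**2 = (0 + 16)**2 = 16**2 = 256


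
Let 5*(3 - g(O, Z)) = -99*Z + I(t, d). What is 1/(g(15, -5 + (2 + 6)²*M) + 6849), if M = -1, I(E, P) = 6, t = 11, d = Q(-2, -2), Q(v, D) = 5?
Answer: 5/27423 ≈ 0.00018233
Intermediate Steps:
d = 5
g(O, Z) = 9/5 + 99*Z/5 (g(O, Z) = 3 - (-99*Z + 6)/5 = 3 - (6 - 99*Z)/5 = 3 + (-6/5 + 99*Z/5) = 9/5 + 99*Z/5)
1/(g(15, -5 + (2 + 6)²*M) + 6849) = 1/((9/5 + 99*(-5 + (2 + 6)²*(-1))/5) + 6849) = 1/((9/5 + 99*(-5 + 8²*(-1))/5) + 6849) = 1/((9/5 + 99*(-5 + 64*(-1))/5) + 6849) = 1/((9/5 + 99*(-5 - 64)/5) + 6849) = 1/((9/5 + (99/5)*(-69)) + 6849) = 1/((9/5 - 6831/5) + 6849) = 1/(-6822/5 + 6849) = 1/(27423/5) = 5/27423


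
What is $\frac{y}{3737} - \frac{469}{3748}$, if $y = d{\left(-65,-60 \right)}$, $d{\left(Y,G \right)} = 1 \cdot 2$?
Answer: $- \frac{1745157}{14006276} \approx -0.1246$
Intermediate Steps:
$d{\left(Y,G \right)} = 2$
$y = 2$
$\frac{y}{3737} - \frac{469}{3748} = \frac{2}{3737} - \frac{469}{3748} = - \frac{1745157}{14006276}$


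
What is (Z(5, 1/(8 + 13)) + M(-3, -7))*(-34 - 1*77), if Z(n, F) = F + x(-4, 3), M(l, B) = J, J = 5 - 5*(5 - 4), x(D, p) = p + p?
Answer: -4699/7 ≈ -671.29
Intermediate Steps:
x(D, p) = 2*p
J = 0 (J = 5 - 5*1 = 5 - 5 = 0)
M(l, B) = 0
Z(n, F) = 6 + F (Z(n, F) = F + 2*3 = F + 6 = 6 + F)
(Z(5, 1/(8 + 13)) + M(-3, -7))*(-34 - 1*77) = ((6 + 1/(8 + 13)) + 0)*(-34 - 1*77) = ((6 + 1/21) + 0)*(-34 - 77) = ((6 + 1/21) + 0)*(-111) = (127/21 + 0)*(-111) = (127/21)*(-111) = -4699/7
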